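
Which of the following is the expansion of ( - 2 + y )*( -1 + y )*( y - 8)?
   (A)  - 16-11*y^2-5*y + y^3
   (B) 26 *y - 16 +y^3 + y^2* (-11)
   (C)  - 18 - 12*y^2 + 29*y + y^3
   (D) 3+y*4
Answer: B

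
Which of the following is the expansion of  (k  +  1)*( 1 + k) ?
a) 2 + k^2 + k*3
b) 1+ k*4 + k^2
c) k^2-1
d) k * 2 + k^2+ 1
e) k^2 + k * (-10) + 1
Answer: d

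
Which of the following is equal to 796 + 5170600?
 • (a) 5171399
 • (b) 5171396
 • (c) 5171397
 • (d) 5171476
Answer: b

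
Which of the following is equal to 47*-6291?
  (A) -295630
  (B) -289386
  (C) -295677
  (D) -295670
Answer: C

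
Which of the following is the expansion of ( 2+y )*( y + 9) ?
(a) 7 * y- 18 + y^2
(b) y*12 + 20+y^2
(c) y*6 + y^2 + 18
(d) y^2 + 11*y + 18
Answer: d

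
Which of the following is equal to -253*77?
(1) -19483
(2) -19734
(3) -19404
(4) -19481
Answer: 4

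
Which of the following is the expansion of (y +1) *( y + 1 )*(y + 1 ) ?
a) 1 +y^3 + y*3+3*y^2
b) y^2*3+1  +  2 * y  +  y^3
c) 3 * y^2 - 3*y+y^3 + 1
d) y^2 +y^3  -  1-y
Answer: a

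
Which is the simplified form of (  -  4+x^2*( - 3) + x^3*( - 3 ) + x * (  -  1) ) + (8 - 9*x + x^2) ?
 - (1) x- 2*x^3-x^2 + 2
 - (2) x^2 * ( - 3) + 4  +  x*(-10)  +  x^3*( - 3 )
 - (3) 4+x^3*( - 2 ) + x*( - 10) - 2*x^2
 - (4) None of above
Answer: 4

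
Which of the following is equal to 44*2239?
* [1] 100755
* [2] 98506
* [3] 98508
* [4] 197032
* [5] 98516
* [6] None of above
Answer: 5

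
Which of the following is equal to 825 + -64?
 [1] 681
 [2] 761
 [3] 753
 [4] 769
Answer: 2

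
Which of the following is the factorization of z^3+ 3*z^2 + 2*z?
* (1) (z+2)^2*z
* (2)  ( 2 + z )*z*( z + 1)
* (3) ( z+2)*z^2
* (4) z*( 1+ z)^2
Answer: 2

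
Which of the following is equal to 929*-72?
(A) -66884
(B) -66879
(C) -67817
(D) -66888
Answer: D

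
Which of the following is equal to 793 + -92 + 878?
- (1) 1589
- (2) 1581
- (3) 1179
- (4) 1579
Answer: 4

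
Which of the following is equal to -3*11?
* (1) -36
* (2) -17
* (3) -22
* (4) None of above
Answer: 4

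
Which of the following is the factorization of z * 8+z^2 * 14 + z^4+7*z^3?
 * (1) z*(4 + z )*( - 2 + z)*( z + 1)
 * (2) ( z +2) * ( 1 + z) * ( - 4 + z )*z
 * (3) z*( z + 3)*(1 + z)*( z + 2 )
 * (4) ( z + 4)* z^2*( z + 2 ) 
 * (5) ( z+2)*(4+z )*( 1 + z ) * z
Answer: 5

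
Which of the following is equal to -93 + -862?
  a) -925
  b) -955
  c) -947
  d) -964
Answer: b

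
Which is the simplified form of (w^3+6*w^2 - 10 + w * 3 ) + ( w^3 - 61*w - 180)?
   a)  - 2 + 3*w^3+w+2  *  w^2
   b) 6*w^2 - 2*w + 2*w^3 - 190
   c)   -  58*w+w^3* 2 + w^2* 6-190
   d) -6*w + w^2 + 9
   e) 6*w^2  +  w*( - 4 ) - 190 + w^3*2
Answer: c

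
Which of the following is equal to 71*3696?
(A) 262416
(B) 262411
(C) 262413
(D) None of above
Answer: A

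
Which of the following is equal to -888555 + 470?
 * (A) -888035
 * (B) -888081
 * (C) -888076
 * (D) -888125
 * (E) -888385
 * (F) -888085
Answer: F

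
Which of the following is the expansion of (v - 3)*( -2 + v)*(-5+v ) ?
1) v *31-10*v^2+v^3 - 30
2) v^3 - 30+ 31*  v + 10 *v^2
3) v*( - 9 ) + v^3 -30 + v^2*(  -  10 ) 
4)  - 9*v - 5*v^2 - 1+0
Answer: 1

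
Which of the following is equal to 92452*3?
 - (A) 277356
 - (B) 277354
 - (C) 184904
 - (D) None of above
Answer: A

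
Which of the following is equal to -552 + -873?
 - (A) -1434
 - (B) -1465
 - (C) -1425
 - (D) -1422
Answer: C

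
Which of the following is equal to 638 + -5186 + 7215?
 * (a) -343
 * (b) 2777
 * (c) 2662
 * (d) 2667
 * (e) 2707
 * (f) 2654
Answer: d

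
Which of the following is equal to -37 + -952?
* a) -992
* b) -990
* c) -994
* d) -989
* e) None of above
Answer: d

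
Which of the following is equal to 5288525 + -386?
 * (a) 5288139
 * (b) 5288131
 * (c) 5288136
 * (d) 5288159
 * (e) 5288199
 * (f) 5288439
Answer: a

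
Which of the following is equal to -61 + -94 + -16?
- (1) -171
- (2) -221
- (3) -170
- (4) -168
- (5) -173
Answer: 1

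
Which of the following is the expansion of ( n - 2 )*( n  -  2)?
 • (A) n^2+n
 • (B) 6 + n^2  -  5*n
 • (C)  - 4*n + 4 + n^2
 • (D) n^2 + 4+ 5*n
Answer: C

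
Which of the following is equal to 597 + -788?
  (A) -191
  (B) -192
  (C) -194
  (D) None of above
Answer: A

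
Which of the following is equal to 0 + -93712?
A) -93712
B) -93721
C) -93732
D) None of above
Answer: A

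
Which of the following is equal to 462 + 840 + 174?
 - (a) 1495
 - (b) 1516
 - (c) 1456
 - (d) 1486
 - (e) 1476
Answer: e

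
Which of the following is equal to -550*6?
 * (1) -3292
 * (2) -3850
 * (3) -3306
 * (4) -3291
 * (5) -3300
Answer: 5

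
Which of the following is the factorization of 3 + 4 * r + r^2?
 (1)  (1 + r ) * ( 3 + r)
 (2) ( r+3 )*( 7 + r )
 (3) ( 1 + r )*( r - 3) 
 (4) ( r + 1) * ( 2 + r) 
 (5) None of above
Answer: 1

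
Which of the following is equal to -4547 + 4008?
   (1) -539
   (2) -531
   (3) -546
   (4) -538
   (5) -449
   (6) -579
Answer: 1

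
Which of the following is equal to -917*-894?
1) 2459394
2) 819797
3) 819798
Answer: 3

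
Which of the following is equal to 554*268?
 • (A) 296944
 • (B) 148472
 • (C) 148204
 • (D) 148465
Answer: B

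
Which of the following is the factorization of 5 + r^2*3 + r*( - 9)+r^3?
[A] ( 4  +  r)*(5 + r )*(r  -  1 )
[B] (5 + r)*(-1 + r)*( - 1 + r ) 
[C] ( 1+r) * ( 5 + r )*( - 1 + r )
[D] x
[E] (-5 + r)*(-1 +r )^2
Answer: B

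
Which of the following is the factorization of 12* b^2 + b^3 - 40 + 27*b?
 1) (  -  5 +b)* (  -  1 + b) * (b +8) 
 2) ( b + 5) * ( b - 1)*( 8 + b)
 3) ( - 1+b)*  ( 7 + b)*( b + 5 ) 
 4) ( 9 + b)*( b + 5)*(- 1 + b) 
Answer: 2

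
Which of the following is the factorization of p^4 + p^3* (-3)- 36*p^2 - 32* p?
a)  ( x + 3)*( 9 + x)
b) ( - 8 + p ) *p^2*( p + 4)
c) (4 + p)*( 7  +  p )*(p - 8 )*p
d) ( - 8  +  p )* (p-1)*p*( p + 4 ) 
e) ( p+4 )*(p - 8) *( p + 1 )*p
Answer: e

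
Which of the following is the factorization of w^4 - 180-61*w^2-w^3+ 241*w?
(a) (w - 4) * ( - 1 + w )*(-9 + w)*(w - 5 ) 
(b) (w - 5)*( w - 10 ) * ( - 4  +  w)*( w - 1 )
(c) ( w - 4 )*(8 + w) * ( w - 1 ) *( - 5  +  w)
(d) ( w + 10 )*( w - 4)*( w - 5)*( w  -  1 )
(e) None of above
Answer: e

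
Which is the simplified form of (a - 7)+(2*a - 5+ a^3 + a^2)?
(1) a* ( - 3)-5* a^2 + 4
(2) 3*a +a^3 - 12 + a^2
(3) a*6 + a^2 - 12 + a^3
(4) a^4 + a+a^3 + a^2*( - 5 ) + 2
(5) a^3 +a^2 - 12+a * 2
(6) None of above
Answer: 2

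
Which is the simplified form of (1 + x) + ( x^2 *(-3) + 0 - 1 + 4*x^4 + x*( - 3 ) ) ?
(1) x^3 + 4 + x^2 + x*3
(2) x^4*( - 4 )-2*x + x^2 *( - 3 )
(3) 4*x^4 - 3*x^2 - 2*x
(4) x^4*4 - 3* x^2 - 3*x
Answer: 3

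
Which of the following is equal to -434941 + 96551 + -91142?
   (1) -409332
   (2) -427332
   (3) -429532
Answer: 3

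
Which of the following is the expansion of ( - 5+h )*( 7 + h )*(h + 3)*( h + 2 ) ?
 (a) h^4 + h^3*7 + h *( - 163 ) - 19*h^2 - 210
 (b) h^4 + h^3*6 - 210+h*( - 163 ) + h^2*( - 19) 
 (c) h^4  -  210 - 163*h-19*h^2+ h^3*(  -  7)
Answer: a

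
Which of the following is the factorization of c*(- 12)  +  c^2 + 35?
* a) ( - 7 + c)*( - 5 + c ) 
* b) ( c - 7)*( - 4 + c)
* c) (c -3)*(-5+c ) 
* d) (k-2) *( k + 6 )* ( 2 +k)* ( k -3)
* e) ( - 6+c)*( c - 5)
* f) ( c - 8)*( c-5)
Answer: a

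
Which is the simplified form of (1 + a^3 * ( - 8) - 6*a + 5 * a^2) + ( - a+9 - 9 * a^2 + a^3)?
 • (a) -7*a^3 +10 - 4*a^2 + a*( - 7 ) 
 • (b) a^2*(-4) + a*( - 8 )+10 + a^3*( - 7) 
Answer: a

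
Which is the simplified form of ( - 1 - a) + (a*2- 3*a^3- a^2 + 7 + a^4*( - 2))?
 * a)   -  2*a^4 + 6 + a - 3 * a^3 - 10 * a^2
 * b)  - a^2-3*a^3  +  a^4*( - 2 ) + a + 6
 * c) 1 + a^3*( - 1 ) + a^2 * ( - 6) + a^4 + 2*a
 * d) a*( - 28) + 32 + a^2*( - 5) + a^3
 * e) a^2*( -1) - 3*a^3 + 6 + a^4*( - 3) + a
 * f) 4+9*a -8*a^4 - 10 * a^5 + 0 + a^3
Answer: b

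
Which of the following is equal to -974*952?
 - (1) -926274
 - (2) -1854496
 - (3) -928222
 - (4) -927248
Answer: 4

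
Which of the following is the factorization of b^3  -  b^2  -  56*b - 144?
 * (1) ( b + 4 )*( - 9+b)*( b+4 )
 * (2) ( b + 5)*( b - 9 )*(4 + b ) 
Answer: 1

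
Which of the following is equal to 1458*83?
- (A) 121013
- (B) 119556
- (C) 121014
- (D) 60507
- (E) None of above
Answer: C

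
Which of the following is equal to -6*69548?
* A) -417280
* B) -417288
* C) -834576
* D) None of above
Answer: B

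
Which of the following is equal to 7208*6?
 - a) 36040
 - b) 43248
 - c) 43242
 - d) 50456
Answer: b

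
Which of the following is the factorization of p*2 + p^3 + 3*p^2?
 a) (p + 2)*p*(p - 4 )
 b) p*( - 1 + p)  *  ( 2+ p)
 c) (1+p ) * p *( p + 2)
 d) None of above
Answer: c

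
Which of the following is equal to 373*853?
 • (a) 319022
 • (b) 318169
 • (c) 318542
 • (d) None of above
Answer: b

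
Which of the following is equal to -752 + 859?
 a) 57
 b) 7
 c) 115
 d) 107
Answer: d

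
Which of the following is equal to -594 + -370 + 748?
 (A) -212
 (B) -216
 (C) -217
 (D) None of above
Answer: B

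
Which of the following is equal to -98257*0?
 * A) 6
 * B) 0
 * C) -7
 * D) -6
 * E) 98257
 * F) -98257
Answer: B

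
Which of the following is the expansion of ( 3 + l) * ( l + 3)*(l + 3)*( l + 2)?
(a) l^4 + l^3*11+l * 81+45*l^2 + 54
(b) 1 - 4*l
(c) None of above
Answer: a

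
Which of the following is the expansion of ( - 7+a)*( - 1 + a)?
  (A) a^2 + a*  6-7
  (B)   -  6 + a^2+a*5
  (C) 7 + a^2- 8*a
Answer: C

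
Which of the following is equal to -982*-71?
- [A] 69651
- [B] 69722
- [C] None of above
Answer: B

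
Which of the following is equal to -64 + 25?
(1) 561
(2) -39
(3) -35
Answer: 2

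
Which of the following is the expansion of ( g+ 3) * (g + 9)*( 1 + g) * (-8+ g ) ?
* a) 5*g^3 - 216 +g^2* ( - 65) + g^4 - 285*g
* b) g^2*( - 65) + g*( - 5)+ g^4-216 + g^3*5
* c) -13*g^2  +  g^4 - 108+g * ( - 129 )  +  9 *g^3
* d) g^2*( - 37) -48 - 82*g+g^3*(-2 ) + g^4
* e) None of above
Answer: a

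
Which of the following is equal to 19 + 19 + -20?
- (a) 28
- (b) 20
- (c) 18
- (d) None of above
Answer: c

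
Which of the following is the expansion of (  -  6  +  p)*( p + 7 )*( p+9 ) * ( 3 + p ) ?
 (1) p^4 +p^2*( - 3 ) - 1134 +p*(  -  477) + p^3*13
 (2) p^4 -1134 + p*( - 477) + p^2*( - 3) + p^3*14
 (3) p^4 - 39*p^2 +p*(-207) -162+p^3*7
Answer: 1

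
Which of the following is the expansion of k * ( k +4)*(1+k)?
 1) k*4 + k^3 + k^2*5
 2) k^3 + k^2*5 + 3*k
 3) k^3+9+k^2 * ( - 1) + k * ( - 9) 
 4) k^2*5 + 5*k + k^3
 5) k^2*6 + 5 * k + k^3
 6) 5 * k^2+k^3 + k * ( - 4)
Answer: 1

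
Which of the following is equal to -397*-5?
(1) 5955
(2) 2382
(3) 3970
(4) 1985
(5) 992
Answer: 4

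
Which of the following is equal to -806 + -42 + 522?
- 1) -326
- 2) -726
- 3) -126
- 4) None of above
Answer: 1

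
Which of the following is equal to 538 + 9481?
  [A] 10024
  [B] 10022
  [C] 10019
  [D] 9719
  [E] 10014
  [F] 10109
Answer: C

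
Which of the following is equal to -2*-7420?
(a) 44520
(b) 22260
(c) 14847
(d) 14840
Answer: d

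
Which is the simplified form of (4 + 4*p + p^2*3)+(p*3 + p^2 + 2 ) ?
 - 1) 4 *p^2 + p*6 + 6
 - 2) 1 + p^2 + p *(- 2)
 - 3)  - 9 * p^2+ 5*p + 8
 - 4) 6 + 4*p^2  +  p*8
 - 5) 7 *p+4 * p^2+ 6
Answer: 5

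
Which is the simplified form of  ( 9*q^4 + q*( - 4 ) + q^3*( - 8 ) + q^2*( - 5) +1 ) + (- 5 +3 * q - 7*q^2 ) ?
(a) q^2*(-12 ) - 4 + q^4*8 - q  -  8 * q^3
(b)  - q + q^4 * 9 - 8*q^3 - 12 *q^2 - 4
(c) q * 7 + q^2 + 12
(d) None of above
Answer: b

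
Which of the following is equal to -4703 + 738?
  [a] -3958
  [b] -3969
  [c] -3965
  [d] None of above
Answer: c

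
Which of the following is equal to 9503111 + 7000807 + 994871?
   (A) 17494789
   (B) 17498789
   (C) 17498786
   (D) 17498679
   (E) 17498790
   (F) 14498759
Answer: B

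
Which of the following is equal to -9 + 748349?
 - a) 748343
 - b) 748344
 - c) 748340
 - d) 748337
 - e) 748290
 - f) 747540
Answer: c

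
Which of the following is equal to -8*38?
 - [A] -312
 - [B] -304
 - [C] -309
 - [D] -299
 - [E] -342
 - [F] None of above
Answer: B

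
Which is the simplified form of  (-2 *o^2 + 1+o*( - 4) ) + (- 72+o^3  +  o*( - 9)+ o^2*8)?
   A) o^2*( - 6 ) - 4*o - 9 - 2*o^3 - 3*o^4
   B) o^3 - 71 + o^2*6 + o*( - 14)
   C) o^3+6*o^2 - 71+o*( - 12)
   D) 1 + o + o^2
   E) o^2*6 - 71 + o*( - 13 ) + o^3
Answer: E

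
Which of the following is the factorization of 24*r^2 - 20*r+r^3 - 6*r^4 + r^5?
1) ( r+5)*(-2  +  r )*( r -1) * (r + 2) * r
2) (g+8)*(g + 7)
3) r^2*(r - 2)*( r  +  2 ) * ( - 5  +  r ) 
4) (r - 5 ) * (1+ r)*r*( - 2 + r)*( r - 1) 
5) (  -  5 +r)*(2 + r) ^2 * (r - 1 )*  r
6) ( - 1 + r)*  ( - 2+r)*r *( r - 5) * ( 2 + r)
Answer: 6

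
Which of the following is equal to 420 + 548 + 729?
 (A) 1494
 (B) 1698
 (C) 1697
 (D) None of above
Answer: C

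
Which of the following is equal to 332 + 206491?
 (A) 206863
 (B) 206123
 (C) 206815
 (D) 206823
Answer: D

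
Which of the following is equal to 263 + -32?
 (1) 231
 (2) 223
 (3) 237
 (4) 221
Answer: 1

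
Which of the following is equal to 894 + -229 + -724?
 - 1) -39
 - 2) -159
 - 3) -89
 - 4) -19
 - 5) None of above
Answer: 5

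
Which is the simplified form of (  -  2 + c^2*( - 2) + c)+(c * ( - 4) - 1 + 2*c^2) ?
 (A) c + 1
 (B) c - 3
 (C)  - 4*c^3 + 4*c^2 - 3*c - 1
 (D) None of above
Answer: D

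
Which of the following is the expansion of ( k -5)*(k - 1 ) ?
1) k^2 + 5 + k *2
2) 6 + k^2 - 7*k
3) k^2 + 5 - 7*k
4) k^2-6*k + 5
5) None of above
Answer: 4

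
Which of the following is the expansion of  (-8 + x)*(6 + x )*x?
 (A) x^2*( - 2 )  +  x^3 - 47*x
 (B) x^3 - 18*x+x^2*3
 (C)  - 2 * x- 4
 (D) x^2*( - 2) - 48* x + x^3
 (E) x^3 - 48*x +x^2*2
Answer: D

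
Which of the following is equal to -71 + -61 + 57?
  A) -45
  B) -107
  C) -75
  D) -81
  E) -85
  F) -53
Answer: C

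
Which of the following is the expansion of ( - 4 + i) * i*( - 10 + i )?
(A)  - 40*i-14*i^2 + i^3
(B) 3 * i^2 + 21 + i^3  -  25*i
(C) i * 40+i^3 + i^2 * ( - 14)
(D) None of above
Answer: C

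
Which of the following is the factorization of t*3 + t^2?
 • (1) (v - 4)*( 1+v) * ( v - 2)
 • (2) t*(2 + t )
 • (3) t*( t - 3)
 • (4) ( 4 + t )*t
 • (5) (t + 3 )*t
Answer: 5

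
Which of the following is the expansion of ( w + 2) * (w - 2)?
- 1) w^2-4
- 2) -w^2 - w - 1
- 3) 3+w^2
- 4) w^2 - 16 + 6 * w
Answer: 1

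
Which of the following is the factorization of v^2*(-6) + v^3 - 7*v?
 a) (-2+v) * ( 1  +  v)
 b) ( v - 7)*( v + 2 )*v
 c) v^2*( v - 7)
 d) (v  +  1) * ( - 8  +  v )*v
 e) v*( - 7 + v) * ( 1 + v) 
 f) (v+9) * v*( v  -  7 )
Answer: e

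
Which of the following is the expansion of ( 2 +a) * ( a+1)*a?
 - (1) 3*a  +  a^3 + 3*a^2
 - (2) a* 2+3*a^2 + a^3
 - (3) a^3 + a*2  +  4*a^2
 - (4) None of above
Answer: 2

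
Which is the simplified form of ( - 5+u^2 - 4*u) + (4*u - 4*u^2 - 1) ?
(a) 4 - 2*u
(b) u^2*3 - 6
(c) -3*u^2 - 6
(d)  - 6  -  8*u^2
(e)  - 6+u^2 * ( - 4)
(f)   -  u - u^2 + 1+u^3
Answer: c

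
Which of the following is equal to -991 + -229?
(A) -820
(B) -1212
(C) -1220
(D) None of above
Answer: C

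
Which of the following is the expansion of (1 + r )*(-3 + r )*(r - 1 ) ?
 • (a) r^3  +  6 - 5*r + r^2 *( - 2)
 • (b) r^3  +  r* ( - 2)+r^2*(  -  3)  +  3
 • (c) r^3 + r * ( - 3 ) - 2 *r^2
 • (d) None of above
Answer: d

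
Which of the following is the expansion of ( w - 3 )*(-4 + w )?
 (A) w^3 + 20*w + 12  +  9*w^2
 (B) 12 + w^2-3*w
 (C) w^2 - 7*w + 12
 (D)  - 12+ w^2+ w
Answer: C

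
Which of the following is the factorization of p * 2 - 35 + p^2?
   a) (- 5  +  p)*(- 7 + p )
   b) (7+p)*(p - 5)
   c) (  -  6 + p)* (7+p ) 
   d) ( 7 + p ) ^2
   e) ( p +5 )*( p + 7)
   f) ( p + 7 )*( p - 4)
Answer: b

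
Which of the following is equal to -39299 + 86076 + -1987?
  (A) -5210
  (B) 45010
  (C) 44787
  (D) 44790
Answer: D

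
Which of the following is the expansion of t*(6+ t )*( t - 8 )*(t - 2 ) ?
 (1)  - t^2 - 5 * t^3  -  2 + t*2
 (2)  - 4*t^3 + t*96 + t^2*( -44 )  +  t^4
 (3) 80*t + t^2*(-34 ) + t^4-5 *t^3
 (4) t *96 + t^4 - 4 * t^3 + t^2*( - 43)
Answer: 2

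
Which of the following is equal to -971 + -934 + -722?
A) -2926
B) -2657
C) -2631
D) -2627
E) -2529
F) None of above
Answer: D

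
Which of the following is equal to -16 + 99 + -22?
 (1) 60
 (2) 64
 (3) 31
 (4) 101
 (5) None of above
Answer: 5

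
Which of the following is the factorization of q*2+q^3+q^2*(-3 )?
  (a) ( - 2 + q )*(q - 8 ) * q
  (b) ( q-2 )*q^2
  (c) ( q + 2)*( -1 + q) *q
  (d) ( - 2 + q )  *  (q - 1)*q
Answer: d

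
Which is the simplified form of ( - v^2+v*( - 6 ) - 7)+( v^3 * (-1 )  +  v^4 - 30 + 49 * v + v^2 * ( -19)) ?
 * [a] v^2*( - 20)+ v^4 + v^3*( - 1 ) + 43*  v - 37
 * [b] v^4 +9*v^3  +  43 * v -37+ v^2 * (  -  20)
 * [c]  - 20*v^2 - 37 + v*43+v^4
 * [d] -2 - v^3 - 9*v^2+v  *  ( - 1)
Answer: a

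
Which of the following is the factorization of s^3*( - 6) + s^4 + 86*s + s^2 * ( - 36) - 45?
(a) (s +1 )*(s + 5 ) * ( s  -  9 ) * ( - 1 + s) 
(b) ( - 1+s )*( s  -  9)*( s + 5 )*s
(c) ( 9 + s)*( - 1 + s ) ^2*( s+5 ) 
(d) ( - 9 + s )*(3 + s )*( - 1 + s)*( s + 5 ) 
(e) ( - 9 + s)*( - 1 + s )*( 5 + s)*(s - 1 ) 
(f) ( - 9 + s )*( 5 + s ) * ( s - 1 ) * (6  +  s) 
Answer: e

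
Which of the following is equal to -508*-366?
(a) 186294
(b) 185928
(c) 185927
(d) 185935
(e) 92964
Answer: b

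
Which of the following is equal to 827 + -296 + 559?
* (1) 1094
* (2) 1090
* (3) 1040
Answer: 2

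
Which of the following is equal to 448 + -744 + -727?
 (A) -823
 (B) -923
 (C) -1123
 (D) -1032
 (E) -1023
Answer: E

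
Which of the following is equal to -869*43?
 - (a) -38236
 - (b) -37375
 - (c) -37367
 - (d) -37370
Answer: c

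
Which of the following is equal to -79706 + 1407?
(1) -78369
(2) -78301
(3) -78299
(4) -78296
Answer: 3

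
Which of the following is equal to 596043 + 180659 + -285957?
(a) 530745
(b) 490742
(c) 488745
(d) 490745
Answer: d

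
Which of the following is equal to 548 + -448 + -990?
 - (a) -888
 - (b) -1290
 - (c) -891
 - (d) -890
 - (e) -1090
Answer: d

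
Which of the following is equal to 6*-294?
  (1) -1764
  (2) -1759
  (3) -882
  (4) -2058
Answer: 1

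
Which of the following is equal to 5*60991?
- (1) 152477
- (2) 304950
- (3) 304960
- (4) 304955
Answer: 4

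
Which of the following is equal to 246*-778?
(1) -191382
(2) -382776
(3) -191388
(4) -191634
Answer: 3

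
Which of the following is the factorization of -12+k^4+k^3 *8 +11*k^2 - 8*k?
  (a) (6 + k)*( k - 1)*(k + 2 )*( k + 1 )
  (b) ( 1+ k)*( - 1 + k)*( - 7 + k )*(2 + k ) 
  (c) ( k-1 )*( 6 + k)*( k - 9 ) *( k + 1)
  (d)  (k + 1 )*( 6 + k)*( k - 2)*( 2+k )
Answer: a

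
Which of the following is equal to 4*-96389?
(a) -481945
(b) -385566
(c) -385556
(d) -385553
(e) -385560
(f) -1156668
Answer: c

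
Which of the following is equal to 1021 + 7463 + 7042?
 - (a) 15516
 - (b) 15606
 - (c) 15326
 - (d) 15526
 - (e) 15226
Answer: d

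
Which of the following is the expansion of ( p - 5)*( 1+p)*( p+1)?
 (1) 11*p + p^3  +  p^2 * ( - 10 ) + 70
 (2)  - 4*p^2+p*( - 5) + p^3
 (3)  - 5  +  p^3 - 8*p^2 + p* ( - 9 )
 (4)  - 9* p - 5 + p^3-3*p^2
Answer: 4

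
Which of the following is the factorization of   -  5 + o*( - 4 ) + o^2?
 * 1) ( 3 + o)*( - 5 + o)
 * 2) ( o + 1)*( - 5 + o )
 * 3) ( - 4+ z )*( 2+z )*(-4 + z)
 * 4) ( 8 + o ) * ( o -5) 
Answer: 2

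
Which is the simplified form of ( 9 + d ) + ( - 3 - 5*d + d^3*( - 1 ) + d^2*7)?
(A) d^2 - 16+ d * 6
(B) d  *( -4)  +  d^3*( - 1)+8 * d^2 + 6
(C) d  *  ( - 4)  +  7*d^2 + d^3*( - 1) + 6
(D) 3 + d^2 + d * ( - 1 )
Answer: C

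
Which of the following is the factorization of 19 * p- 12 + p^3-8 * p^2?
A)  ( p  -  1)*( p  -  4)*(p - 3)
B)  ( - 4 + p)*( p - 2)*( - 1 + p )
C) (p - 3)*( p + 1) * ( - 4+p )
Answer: A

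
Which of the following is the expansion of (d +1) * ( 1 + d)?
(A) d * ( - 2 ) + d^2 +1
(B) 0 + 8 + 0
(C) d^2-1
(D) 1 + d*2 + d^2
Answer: D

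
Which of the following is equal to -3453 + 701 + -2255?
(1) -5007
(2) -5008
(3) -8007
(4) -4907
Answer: 1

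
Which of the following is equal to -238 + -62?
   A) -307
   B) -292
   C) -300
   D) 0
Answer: C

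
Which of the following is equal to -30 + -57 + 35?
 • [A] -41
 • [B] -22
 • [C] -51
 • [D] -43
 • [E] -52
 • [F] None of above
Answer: E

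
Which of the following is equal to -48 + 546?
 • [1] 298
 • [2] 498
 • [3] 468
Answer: 2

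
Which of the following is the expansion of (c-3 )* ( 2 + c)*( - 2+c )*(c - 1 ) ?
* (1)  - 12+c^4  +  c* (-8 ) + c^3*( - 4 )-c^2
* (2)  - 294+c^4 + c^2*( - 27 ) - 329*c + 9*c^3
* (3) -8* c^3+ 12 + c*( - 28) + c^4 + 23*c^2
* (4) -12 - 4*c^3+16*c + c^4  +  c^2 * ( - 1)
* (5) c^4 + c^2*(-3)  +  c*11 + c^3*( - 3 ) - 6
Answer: 4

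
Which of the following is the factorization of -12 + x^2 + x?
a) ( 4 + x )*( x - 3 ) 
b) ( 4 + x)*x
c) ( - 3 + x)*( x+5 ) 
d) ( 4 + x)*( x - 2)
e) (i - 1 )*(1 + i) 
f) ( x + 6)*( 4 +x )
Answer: a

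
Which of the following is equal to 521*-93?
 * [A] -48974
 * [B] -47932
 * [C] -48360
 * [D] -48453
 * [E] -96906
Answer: D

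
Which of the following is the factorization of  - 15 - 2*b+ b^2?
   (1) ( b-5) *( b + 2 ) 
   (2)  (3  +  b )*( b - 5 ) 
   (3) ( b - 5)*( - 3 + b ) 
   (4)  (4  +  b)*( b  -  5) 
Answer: 2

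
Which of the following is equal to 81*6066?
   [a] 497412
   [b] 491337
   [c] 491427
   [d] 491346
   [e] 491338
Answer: d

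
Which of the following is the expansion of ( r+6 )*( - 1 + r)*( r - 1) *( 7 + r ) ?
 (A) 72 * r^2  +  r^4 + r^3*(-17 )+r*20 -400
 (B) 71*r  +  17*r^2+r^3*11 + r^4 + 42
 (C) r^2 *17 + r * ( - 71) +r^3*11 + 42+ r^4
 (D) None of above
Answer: C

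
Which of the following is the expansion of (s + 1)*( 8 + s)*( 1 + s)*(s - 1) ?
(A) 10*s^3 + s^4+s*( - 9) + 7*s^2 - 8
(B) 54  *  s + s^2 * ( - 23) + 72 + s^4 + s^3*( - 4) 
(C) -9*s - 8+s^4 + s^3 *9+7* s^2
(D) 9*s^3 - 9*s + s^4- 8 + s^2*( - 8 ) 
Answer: C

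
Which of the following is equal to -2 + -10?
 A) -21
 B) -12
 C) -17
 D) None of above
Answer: B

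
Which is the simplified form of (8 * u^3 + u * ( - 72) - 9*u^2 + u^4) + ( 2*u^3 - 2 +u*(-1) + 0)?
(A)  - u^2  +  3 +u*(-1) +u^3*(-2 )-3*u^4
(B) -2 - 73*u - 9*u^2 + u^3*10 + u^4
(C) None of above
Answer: B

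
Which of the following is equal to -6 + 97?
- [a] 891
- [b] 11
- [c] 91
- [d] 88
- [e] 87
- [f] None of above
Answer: c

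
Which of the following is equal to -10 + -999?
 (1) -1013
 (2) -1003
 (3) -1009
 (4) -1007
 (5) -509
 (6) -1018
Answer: 3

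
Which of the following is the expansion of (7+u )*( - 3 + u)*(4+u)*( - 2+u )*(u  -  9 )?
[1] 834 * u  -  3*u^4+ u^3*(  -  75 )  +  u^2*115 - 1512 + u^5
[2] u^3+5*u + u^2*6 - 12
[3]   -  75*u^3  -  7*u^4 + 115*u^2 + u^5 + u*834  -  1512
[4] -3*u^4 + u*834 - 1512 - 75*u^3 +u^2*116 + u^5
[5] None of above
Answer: 1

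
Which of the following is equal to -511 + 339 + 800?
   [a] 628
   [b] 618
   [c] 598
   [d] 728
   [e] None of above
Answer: a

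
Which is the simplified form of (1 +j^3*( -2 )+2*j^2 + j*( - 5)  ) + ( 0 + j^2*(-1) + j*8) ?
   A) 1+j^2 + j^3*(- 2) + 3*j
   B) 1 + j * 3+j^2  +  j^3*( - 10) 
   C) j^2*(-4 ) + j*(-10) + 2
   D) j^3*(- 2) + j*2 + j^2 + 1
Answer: A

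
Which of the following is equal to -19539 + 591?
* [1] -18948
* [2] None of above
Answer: 1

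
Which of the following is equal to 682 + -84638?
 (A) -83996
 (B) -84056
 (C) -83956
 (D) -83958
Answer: C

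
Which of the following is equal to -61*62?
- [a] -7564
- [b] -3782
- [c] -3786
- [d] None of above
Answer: b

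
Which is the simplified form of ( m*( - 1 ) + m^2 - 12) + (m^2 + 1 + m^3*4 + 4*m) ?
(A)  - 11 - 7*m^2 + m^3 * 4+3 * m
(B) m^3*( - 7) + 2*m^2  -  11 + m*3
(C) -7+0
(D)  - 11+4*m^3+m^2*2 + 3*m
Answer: D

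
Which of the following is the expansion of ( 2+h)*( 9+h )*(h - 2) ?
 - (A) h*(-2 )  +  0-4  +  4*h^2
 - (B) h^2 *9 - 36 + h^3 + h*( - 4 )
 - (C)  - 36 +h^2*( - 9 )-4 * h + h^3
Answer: B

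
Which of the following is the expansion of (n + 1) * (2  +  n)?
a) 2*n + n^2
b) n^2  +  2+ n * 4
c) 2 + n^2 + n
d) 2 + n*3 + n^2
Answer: d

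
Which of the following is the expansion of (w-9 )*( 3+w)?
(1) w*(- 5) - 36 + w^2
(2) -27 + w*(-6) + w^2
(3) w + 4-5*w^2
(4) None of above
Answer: 2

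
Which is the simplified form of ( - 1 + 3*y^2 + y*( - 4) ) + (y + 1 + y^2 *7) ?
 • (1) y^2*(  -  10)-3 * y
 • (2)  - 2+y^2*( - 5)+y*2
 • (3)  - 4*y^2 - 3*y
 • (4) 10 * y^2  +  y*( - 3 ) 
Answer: 4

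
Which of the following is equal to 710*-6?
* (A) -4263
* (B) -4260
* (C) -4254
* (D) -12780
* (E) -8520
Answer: B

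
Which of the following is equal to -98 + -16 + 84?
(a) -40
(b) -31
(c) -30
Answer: c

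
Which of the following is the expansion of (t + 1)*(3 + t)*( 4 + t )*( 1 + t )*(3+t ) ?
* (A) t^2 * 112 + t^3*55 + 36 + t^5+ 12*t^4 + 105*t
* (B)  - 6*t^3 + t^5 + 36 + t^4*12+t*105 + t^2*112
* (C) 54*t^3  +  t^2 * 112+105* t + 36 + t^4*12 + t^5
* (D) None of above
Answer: C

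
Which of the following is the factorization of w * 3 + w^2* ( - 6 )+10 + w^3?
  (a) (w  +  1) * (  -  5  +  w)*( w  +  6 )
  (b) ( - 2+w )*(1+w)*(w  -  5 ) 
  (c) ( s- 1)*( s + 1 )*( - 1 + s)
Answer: b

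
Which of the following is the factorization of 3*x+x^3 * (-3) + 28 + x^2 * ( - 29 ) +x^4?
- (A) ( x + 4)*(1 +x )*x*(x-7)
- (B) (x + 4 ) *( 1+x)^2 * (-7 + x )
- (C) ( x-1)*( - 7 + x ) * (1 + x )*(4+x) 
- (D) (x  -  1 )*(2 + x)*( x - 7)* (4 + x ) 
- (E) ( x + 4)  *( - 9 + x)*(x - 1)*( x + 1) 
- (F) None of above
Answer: C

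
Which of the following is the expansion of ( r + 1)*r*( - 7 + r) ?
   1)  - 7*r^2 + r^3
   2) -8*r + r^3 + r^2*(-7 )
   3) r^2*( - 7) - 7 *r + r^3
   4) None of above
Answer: 4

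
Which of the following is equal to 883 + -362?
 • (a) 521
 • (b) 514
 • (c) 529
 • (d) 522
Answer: a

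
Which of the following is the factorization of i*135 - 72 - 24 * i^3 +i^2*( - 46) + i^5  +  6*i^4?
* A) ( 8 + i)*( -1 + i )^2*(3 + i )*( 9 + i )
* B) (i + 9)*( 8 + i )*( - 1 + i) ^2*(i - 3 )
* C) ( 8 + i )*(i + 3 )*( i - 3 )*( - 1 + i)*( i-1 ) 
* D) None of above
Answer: C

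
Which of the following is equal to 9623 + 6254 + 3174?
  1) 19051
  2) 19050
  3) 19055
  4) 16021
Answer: 1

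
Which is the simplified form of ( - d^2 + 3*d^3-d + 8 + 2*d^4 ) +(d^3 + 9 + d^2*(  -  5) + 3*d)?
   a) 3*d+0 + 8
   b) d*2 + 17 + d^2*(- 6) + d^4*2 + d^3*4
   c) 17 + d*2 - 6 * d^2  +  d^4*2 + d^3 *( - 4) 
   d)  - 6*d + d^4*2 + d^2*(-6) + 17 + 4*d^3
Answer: b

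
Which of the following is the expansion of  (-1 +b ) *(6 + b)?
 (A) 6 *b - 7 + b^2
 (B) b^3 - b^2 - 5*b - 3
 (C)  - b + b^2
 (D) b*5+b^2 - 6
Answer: D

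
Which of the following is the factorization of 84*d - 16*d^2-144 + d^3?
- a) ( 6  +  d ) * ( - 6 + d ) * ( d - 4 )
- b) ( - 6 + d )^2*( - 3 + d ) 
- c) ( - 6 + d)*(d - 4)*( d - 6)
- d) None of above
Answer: c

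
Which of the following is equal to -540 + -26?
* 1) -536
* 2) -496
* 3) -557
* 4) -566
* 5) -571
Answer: 4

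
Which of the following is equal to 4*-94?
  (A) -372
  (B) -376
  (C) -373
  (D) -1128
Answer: B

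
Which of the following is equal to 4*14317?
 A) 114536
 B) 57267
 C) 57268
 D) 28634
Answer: C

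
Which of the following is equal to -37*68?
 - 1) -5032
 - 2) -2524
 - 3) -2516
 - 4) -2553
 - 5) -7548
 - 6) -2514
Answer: 3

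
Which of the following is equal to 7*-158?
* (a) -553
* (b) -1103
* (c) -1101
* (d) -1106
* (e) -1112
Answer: d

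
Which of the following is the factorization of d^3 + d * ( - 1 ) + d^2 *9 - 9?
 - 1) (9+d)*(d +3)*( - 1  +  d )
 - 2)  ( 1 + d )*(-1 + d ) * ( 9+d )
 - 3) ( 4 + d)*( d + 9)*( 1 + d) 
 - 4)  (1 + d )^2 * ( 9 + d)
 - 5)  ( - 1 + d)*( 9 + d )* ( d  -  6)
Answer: 2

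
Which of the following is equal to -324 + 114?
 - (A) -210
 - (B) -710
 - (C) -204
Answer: A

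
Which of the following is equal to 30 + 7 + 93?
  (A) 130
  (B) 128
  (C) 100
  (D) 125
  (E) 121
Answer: A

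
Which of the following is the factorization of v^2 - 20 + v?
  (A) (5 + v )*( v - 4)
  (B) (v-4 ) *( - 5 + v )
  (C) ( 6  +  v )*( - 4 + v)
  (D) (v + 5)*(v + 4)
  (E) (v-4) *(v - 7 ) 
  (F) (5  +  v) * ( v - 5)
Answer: A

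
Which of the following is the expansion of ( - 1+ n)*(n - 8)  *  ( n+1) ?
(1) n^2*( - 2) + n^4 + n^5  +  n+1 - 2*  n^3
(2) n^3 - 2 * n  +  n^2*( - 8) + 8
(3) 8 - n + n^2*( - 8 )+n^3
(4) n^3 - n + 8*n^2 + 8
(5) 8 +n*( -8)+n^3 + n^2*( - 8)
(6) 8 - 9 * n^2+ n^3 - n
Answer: 3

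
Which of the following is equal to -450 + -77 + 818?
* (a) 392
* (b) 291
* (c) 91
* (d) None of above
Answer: b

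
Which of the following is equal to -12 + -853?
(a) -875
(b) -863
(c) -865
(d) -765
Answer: c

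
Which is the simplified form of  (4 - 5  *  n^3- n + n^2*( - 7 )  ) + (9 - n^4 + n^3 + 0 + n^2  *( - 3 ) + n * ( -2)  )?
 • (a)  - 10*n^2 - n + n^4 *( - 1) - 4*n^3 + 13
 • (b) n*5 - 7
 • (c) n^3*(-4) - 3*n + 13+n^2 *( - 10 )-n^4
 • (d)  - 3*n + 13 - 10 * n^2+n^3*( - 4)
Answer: c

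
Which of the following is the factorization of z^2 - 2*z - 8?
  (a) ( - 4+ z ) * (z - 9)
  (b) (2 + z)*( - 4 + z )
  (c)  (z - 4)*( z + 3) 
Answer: b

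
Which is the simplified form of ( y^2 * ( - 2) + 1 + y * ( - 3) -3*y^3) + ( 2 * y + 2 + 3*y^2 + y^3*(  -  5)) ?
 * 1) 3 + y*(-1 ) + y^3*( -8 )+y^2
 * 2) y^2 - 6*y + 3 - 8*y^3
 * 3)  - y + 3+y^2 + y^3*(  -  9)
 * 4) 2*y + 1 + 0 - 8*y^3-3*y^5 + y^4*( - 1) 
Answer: 1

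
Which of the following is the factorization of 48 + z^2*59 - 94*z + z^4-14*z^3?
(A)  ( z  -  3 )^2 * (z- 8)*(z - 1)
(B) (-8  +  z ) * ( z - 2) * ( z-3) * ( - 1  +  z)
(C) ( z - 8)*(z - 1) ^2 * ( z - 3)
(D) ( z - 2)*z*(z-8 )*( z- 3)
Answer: B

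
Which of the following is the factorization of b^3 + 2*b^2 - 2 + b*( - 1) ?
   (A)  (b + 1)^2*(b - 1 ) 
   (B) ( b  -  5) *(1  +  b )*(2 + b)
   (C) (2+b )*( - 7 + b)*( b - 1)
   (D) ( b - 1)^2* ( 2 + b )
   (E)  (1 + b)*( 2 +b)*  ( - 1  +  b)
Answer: E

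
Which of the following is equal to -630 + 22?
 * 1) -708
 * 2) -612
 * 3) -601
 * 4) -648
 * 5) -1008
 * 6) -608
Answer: 6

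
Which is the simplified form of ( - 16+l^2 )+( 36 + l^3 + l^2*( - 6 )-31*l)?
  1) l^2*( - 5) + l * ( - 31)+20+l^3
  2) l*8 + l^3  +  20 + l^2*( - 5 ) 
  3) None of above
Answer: 1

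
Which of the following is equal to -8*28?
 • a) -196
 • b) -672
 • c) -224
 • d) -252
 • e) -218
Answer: c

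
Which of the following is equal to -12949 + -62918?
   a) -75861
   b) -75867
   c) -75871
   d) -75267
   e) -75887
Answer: b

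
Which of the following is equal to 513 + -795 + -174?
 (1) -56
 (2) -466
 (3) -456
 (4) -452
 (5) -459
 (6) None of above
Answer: 3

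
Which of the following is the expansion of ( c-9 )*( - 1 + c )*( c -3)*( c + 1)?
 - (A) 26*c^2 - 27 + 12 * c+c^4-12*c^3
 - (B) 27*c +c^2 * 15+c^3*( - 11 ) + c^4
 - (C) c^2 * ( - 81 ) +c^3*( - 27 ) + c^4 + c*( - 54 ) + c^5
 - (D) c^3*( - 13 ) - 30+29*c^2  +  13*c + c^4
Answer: A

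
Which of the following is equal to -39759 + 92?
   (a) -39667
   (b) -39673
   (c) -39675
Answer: a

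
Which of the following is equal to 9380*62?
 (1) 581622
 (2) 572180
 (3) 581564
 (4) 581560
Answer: 4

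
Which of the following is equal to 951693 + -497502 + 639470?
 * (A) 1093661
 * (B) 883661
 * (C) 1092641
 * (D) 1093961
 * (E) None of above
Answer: A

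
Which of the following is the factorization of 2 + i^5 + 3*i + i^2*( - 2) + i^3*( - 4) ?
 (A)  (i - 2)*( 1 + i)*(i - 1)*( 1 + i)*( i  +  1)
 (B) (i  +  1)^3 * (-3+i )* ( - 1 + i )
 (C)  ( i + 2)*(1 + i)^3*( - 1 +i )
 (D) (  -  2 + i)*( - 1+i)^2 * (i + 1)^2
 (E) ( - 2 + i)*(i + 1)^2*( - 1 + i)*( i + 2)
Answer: A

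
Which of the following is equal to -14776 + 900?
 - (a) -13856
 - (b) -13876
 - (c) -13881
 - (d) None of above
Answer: b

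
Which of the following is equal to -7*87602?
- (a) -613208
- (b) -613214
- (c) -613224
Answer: b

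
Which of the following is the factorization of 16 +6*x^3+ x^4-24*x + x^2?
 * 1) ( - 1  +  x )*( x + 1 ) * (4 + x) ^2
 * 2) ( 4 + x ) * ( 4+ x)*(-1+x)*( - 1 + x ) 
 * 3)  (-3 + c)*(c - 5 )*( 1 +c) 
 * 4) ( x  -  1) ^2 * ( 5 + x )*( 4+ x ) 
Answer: 2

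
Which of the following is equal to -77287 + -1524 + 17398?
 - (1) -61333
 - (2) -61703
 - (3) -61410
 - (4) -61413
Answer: 4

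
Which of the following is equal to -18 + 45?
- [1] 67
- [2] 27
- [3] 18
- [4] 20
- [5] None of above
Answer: 2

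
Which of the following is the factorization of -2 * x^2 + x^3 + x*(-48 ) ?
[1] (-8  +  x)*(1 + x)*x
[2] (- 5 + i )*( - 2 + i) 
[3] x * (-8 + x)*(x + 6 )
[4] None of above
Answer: 3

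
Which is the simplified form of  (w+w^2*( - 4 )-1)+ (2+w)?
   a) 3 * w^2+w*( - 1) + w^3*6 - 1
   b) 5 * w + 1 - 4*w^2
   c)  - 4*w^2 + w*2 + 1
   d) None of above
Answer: c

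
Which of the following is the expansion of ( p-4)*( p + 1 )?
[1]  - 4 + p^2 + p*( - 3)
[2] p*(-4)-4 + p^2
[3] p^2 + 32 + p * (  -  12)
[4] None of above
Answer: 1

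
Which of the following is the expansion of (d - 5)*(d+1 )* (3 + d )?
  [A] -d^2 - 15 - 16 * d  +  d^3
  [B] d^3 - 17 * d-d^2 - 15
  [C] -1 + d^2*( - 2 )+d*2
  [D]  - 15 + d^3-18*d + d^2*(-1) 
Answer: B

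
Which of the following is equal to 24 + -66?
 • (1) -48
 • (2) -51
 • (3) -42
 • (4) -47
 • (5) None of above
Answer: 3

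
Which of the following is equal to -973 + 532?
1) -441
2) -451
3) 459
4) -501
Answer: 1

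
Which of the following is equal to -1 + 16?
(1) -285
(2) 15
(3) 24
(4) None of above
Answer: 2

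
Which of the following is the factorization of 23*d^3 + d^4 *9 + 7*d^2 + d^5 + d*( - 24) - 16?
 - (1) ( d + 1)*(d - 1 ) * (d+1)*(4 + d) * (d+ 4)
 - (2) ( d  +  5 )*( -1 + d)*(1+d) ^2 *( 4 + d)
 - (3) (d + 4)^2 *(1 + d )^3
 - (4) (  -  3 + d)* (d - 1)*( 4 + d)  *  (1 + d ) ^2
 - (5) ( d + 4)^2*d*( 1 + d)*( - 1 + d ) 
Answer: 1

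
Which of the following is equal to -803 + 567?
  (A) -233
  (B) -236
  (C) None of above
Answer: B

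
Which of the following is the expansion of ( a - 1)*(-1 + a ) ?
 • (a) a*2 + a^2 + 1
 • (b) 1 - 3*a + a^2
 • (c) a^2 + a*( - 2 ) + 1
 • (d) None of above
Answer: c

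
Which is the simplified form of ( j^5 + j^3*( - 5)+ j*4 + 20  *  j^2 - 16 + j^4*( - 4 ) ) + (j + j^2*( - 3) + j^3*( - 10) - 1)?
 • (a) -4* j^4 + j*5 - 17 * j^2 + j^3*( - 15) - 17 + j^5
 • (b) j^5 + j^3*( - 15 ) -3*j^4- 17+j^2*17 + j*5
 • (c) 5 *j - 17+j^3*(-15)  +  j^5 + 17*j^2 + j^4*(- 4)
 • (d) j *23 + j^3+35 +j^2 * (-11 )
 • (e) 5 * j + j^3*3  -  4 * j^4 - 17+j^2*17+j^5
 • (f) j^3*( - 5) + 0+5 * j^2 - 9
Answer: c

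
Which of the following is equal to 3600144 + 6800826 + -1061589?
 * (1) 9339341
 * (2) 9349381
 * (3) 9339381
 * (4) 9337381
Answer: 3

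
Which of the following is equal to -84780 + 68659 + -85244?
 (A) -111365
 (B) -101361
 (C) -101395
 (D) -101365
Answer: D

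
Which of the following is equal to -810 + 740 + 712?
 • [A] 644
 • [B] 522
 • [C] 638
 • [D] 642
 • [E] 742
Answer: D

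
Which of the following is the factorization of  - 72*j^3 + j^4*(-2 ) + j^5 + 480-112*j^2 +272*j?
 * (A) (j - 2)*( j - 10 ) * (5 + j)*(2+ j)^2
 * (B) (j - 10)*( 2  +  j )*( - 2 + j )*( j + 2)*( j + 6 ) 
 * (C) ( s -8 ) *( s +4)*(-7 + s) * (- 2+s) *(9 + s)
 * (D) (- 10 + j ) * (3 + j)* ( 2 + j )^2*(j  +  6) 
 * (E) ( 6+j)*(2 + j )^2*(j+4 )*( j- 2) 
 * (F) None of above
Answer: B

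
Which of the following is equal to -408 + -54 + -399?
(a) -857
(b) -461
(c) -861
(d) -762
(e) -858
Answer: c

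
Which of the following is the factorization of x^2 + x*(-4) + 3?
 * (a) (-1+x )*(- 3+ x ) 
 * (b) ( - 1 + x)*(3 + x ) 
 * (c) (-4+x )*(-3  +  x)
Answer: a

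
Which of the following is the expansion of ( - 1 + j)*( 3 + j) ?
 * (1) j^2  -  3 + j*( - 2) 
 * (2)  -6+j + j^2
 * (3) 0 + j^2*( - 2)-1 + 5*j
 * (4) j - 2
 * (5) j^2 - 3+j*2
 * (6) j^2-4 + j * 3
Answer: 5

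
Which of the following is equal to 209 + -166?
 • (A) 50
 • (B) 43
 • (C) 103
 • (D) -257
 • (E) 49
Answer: B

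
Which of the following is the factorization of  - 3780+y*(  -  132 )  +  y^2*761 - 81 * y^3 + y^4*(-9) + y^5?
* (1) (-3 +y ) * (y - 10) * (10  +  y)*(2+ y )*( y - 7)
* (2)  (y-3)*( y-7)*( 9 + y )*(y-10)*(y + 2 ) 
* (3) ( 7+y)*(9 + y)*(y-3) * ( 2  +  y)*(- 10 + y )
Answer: 2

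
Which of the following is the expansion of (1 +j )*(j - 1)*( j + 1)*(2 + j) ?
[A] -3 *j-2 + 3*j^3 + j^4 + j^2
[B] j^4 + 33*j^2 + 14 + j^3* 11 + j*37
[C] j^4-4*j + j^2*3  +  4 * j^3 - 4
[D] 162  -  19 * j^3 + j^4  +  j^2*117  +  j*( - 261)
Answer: A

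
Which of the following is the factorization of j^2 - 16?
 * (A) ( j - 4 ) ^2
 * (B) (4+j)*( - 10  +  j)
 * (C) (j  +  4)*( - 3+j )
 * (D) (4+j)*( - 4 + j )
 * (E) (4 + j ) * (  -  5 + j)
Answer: D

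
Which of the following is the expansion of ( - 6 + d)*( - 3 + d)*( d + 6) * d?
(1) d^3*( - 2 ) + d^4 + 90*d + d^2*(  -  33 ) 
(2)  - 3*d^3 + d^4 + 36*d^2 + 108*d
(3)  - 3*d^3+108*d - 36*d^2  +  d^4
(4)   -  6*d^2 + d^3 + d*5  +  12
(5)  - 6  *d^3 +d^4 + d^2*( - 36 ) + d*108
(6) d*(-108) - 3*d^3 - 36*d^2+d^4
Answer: 3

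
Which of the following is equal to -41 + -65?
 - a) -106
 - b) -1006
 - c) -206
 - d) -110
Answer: a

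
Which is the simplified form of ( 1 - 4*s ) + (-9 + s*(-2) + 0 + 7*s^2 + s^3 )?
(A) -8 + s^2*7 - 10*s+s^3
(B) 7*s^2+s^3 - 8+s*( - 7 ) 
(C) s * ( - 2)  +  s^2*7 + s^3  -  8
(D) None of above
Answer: D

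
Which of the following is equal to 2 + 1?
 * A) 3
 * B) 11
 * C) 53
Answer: A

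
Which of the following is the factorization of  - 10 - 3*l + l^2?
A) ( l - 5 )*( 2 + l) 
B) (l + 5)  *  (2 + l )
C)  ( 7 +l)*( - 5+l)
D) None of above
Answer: A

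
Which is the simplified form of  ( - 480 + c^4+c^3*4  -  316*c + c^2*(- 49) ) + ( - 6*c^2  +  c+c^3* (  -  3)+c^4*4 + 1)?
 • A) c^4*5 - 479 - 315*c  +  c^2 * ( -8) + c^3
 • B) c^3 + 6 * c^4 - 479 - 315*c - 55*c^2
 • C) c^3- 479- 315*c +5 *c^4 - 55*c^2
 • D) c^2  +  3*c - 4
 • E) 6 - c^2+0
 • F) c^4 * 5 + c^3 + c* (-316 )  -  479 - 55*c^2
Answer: C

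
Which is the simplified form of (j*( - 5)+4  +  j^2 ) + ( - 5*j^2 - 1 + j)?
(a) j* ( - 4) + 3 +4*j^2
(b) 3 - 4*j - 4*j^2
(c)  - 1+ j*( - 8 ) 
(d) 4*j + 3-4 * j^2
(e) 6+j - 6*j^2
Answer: b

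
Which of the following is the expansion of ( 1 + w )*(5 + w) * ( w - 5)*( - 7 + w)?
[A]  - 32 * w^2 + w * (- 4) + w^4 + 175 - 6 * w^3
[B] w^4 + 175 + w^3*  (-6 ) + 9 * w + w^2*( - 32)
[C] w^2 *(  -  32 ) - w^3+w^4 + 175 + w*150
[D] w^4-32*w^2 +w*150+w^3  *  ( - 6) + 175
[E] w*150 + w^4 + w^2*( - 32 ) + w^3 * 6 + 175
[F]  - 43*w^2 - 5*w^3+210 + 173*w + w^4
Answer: D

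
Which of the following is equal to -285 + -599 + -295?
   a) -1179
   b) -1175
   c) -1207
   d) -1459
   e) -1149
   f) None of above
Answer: a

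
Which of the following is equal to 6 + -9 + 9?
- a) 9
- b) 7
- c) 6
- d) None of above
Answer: c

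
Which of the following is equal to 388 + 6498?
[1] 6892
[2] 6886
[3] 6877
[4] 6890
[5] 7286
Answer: 2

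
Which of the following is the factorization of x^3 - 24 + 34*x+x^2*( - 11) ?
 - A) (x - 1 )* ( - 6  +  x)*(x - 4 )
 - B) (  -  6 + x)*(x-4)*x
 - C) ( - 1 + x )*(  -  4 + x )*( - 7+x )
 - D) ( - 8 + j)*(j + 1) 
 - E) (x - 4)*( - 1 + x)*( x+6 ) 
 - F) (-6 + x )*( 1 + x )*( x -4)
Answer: A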